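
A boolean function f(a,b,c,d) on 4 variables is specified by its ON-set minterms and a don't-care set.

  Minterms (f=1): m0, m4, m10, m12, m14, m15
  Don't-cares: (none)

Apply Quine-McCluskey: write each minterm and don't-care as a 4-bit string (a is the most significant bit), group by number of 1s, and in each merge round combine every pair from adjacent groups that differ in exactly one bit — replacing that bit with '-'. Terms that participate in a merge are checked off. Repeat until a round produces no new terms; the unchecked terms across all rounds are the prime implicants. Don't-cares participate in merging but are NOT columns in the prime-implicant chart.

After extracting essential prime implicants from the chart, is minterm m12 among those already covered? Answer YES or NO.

size-2^0 implicants → 0000(✓)  0100(✓)  1010(✓)  1100(✓)  1110(✓)  1111(✓)
size-2^1 implicants → -100  0-00  1-10  11-0  111-
Unchecked terms (primes): -100, 0-00, 1-10, 11-0, 111-
Minterm coverage:
  m0 ⊆ 0-00 [E]
  m4 ⊆ -100,0-00
  m10 ⊆ 1-10 [E]
  m12 ⊆ -100,11-0
  m14 ⊆ 1-10,11-0,111-
  m15 ⊆ 111- [E]
E = {0-00, 1-10, 111-}

NO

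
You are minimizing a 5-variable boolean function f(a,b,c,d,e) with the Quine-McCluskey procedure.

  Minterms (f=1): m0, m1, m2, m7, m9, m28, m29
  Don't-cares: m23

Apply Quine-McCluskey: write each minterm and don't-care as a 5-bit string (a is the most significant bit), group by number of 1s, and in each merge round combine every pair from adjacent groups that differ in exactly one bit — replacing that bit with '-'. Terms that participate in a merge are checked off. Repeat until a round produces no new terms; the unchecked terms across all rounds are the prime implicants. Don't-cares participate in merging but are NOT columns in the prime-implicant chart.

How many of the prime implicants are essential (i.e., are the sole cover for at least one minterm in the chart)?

4

[col 0] 00000*, 00001*, 00010*, 00111*, 01001*, 10111*, 11100*, 11101*
[col 1] -0111, 0-001, 000-0, 0000-, 1110-
Prime implicants: -0111, 0-001, 000-0, 0000-, 1110-
PI chart (minterm → PIs covering it):
  0 | 000-0,0000-
  1 | 0-001,0000-
  2 | 000-0  (sole → essential)
  7 | -0111  (sole → essential)
  9 | 0-001  (sole → essential)
  28 | 1110-  (sole → essential)
  29 | 1110-  (sole → essential)
Essential prime implicants: -0111, 0-001, 000-0, 1110-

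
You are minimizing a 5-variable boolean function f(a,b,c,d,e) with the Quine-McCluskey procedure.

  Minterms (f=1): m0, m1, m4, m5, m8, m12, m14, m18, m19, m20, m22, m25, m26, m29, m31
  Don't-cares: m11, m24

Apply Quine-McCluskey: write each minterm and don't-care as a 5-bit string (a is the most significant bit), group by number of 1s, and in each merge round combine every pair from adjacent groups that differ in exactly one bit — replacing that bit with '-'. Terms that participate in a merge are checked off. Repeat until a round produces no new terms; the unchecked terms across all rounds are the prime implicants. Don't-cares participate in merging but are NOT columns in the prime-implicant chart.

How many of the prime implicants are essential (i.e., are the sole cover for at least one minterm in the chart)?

[col 0] 00000*, 00001*, 00100*, 00101*, 01000*, 01011, 01100*, 01110*, 10010*, 10011*, 10100*, 10110*, 11000*, 11001*, 11010*, 11101*, 11111*
[col 1] -0100, -1000, 0-000*, 0-100*, 00-00*, 00-01*, 0000-*, 0010-*, 01-00*, 011-0, 1-010, 10-10, 1001-, 101-0, 11-01, 110-0, 1100-, 111-1
[col 2] 0--00, 00-0-
Prime implicants: -0100, -1000, 0--00, 00-0-, 01011, 011-0, 1-010, 10-10, 1001-, 101-0, 11-01, 110-0, 1100-, 111-1
PI chart (minterm → PIs covering it):
  0 | 0--00,00-0-
  1 | 00-0-  (sole → essential)
  4 | -0100,0--00,00-0-
  5 | 00-0-  (sole → essential)
  8 | -1000,0--00
  12 | 0--00,011-0
  14 | 011-0  (sole → essential)
  18 | 1-010,10-10,1001-
  19 | 1001-  (sole → essential)
  20 | -0100,101-0
  22 | 10-10,101-0
  25 | 11-01,1100-
  26 | 1-010,110-0
  29 | 11-01,111-1
  31 | 111-1  (sole → essential)
Essential prime implicants: 00-0-, 011-0, 1001-, 111-1

4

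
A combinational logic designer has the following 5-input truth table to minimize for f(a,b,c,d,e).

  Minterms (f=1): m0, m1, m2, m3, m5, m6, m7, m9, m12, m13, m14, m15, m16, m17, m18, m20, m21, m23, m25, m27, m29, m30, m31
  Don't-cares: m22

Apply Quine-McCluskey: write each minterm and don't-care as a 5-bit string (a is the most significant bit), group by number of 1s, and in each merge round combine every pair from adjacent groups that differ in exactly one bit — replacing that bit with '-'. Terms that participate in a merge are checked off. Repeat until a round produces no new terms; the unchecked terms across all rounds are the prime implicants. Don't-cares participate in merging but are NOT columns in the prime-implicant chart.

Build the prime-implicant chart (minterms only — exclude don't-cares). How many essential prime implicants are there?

Round 0: 00000✓ 00001✓ 00010✓ 00011✓ 00101✓ 00110✓ 00111✓ 01001✓ 01100✓ 01101✓ 01110✓ 01111✓ 10000✓ 10001✓ 10010✓ 10100✓ 10101✓ 10110✓ 10111✓ 11001✓ 11011✓ 11101✓ 11110✓ 11111✓
Round 1: -0000✓ -0001✓ -0010✓ -0101✓ -0110✓ -0111✓ -1001✓ -1101✓ -1110✓ -1111✓ 0-001✓ 0-101✓ 0-110✓ 0-111✓ 00-01✓ 00-10✓ 00-11✓ 000-0✓ 000-1✓ 0000-✓ 0001-✓ 001-1✓ 0011-✓ 01-01✓ 011-0✓ 011-1✓ 0110-✓ 0111-✓ 1-001✓ 1-101✓ 1-110✓ 1-111✓ 10-00✓ 10-01✓ 10-10✓ 100-0✓ 1000-✓ 101-0✓ 101-1✓ 1010-✓ 1011-✓ 11-01✓ 11-11✓ 110-1✓ 111-1✓ 1111-✓
Round 2: --001✓ --101✓ --110✓ --111✓ -0-01✓ -0-10 -00-0 -000- -01-1✓ -011-✓ -1-01✓ -11-1✓ -111-✓ 0--01✓ 0-1-1✓ 0-11-✓ 00--1 00-1- 000-- 011-- 1--01✓ 1-1-1✓ 1-11-✓ 10--0 10-0- 101-- 11--1
Round 3: ---01 --1-1 --11-
PIs = {---01, --1-1, --11-, -0-10, -00-0, -000-, 00--1, 00-1-, 000--, 011--, 10--0, 10-0-, 101--, 11--1}
Coverage chart:
  m0: -00-0,-000-,000--
  m1: ---01,-000-,00--1,000--
  m2: -0-10,-00-0,00-1-,000--
  m3: 00--1,00-1-,000--
  m5: ---01,--1-1,00--1
  m6: --11-,-0-10,00-1-
  m7: --1-1,--11-,00--1,00-1-
  m9: ---01 ←essential
  m12: 011-- ←essential
  m13: ---01,--1-1,011--
  m14: --11-,011--
  m15: --1-1,--11-,011--
  m16: -00-0,-000-,10--0,10-0-
  m17: ---01,-000-,10-0-
  m18: -0-10,-00-0,10--0
  m20: 10--0,10-0-,101--
  m21: ---01,--1-1,10-0-,101--
  m23: --1-1,--11-,101--
  m25: ---01,11--1
  m27: 11--1 ←essential
  m29: ---01,--1-1,11--1
  m30: --11- ←essential
  m31: --1-1,--11-,11--1
Essential: ---01, --11-, 011--, 11--1

4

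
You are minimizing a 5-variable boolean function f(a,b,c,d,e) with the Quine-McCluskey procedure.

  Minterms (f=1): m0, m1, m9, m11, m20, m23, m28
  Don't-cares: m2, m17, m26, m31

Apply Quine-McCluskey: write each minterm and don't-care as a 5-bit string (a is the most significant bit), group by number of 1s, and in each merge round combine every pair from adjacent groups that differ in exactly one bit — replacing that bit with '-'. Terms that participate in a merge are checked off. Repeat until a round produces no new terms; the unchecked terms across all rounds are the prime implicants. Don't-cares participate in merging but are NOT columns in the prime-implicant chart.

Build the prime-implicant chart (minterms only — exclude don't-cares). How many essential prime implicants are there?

[col 0] 00000*, 00001*, 00010*, 01001*, 01011*, 10001*, 10100*, 10111*, 11010, 11100*, 11111*
[col 1] -0001, 0-001, 000-0, 0000-, 010-1, 1-100, 1-111
Prime implicants: -0001, 0-001, 000-0, 0000-, 010-1, 1-100, 1-111, 11010
PI chart (minterm → PIs covering it):
  0 | 000-0,0000-
  1 | -0001,0-001,0000-
  9 | 0-001,010-1
  11 | 010-1  (sole → essential)
  20 | 1-100  (sole → essential)
  23 | 1-111  (sole → essential)
  28 | 1-100  (sole → essential)
Essential prime implicants: 010-1, 1-100, 1-111

3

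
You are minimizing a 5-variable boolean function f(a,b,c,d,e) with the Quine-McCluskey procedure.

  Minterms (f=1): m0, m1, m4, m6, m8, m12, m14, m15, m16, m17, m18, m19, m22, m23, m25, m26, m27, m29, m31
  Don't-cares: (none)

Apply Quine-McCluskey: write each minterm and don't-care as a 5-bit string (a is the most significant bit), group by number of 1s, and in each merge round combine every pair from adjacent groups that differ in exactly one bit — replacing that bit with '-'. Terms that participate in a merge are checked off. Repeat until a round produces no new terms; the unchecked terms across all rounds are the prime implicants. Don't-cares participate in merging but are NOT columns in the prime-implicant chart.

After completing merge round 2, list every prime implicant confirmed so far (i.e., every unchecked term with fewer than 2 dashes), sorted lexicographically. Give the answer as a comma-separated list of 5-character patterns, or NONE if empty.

[col 0] 00000*, 00001*, 00100*, 00110*, 01000*, 01100*, 01110*, 01111*, 10000*, 10001*, 10010*, 10011*, 10110*, 10111*, 11001*, 11010*, 11011*, 11101*, 11111*
[col 1] -0000*, -0001*, -0110, -1111, 0-000*, 0-100*, 0-110*, 00-00*, 0000-*, 001-0*, 01-00*, 011-0*, 0111-, 1-001*, 1-010*, 1-011*, 1-111*, 10-10*, 10-11*, 100-0*, 100-1*, 1000-*, 1001-*, 1011-*, 11-01*, 11-11*, 110-1*, 1101-*, 111-1*
[col 2] -000-, 0--00, 0-1-0, 1--11, 1-0-1, 1-01-, 10-1-, 100--, 11--1
Prime implicants: -000-, -0110, -1111, 0--00, 0-1-0, 0111-, 1--11, 1-0-1, 1-01-, 10-1-, 100--, 11--1

-0110, -1111, 0111-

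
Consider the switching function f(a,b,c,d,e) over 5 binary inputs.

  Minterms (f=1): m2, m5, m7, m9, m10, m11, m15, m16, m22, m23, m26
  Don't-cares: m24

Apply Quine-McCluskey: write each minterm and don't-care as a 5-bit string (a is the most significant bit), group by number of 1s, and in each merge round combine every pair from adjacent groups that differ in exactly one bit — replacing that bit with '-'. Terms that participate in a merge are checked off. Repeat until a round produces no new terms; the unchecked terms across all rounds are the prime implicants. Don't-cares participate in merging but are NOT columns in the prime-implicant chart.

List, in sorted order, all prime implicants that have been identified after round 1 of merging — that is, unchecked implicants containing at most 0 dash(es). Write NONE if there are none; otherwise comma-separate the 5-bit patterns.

NONE

[col 0] 00010*, 00101*, 00111*, 01001*, 01010*, 01011*, 01111*, 10000*, 10110*, 10111*, 11000*, 11010*
[col 1] -0111, -1010, 0-010, 0-111, 001-1, 01-11, 010-1, 0101-, 1-000, 1011-, 110-0
Prime implicants: -0111, -1010, 0-010, 0-111, 001-1, 01-11, 010-1, 0101-, 1-000, 1011-, 110-0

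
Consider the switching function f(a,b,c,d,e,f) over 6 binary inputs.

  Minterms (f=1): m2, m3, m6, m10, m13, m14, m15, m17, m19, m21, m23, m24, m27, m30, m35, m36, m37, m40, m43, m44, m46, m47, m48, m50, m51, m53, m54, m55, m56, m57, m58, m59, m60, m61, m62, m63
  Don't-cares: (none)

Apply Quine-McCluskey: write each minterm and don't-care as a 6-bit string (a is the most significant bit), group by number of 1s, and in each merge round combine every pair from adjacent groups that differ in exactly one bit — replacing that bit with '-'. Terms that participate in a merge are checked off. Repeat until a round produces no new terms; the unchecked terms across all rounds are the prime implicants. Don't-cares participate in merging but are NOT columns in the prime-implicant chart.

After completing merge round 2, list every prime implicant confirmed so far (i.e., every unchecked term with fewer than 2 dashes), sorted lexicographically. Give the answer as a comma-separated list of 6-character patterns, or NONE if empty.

[col 0] 000010*, 000011*, 000110*, 001010*, 001101*, 001110*, 001111*, 010001*, 010011*, 010101*, 010111*, 011000*, 011011*, 011110*, 100011*, 100100*, 100101*, 101000*, 101011*, 101100*, 101110*, 101111*, 110000*, 110010*, 110011*, 110101*, 110110*, 110111*, 111000*, 111001*, 111010*, 111011*, 111100*, 111101*, 111110*, 111111*
[col 1] -00011*, -01110*, -01111*, -10011*, -10101*, -10111*, -11000, -11011*, -11110*, 0-0011*, 0-1110*, 00-010*, 00-110*, 000-10*, 00001-, 001-10*, 0011-1, 00111-*, 01-011*, 010-01*, 010-11*, 0100-1*, 0101-1*, 1-0011*, 1-0101, 1-1000*, 1-1011*, 1-1100*, 1-1110*, 1-1111*, 10-011*, 10-100, 10010-, 101-00*, 101-11*, 1011-0*, 10111-*, 11-000*, 11-010*, 11-011*, 11-101*, 11-110*, 11-111*, 110-10*, 110-11*, 1100-0*, 11001-*, 1101-1*, 11011-*, 111-00*, 111-01*, 111-10*, 111-11*, 1110-0*, 1110-1*, 11100-*, 11101-*, 1111-0*, 1111-1*, 11110-*, 11111-*
[col 2] --0011, --1110, -0111-, -1-011, -10-11, -101-1, 00--10, 010--1, 1--011, 1-1-00, 1-1-11, 1-11-0, 1-111-, 11--10*, 11--11*, 11-0-0, 11-01-*, 11-1-1, 11-11-*, 110-1-*, 111--0*, 111--1*, 111-0-*, 111-1-*, 1110--*, 1111--*
[col 3] 11--1-, 111---
Prime implicants: --0011, --1110, -0111-, -1-011, -10-11, -101-1, -11000, 00--10, 00001-, 0011-1, 010--1, 1--011, 1-0101, 1-1-00, 1-1-11, 1-11-0, 1-111-, 10-100, 10010-, 11--1-, 11-0-0, 11-1-1, 111---

-11000, 00001-, 0011-1, 1-0101, 10-100, 10010-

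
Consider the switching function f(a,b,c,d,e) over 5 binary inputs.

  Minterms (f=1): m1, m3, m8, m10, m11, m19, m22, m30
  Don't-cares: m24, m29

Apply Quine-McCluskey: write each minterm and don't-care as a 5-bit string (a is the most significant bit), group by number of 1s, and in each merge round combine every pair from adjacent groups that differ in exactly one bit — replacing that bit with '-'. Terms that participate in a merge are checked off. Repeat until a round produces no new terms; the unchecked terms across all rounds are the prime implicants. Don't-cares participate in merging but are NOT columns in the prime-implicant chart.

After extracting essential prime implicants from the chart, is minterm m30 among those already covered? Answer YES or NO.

Round 0: 00001✓ 00011✓ 01000✓ 01010✓ 01011✓ 10011✓ 10110✓ 11000✓ 11101 11110✓
Round 1: -0011 -1000 0-011 000-1 010-0 0101- 1-110
PIs = {-0011, -1000, 0-011, 000-1, 010-0, 0101-, 1-110, 11101}
Coverage chart:
  m1: 000-1 ←essential
  m3: -0011,0-011,000-1
  m8: -1000,010-0
  m10: 010-0,0101-
  m11: 0-011,0101-
  m19: -0011 ←essential
  m22: 1-110 ←essential
  m30: 1-110 ←essential
Essential: -0011, 000-1, 1-110

YES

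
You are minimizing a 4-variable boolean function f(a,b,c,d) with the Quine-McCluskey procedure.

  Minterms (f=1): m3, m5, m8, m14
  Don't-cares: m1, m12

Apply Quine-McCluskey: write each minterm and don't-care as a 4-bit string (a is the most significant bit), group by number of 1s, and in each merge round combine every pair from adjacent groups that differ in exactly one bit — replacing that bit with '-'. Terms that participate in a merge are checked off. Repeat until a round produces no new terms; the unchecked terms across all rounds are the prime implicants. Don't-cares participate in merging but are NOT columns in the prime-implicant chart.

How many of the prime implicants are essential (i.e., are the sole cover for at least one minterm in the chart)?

[col 0] 0001*, 0011*, 0101*, 1000*, 1100*, 1110*
[col 1] 0-01, 00-1, 1-00, 11-0
Prime implicants: 0-01, 00-1, 1-00, 11-0
PI chart (minterm → PIs covering it):
  3 | 00-1  (sole → essential)
  5 | 0-01  (sole → essential)
  8 | 1-00  (sole → essential)
  14 | 11-0  (sole → essential)
Essential prime implicants: 0-01, 00-1, 1-00, 11-0

4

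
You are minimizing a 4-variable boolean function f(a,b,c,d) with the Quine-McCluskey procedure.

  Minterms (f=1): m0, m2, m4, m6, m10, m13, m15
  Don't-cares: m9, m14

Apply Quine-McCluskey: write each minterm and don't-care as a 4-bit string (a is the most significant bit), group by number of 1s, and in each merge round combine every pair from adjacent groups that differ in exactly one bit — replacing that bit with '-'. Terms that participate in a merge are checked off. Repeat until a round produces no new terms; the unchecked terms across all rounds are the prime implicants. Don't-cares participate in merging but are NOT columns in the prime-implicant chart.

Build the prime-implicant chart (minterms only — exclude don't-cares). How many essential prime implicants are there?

[col 0] 0000*, 0010*, 0100*, 0110*, 1001*, 1010*, 1101*, 1110*, 1111*
[col 1] -010*, -110*, 0-00*, 0-10*, 00-0*, 01-0*, 1-01, 1-10*, 11-1, 111-
[col 2] --10, 0--0
Prime implicants: --10, 0--0, 1-01, 11-1, 111-
PI chart (minterm → PIs covering it):
  0 | 0--0  (sole → essential)
  2 | --10,0--0
  4 | 0--0  (sole → essential)
  6 | --10,0--0
  10 | --10  (sole → essential)
  13 | 1-01,11-1
  15 | 11-1,111-
Essential prime implicants: --10, 0--0

2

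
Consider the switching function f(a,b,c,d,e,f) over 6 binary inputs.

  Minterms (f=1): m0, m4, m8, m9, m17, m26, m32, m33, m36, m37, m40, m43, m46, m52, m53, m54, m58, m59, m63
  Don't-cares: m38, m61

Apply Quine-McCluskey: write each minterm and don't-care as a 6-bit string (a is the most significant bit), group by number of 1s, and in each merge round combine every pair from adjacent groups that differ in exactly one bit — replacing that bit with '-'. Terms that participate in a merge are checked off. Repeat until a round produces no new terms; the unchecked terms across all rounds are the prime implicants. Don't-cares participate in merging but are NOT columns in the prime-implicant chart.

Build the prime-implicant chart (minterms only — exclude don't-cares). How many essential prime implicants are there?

size-2^0 implicants → 000000(✓)  000100(✓)  001000(✓)  001001(✓)  010001  011010(✓)  100000(✓)  100001(✓)  100100(✓)  100101(✓)  100110(✓)  101000(✓)  101011(✓)  101110(✓)  110100(✓)  110101(✓)  110110(✓)  111010(✓)  111011(✓)  111101(✓)  111111(✓)
size-2^1 implicants → -00000(✓)  -00100(✓)  -01000(✓)  -11010  00-000(✓)  000-00(✓)  00100-  1-0100(✓)  1-0101(✓)  1-0110(✓)  1-1011  10-000(✓)  10-110  100-00(✓)  100-01(✓)  10000-(✓)  1001-0(✓)  10010-(✓)  11-101  1101-0(✓)  11010-(✓)  111-11  11101-  1111-1
size-2^2 implicants → -0-000  -00-00  1-01-0  1-010-  100-0-
Unchecked terms (primes): -0-000, -00-00, -11010, 00100-, 010001, 1-01-0, 1-010-, 1-1011, 10-110, 100-0-, 11-101, 111-11, 11101-, 1111-1
Minterm coverage:
  m0 ⊆ -0-000,-00-00
  m4 ⊆ -00-00 [E]
  m8 ⊆ -0-000,00100-
  m9 ⊆ 00100- [E]
  m17 ⊆ 010001 [E]
  m26 ⊆ -11010 [E]
  m32 ⊆ -0-000,-00-00,100-0-
  m33 ⊆ 100-0- [E]
  m36 ⊆ -00-00,1-01-0,1-010-,100-0-
  m37 ⊆ 1-010-,100-0-
  m40 ⊆ -0-000 [E]
  m43 ⊆ 1-1011 [E]
  m46 ⊆ 10-110 [E]
  m52 ⊆ 1-01-0,1-010-
  m53 ⊆ 1-010-,11-101
  m54 ⊆ 1-01-0 [E]
  m58 ⊆ -11010,11101-
  m59 ⊆ 1-1011,111-11,11101-
  m63 ⊆ 111-11,1111-1
E = {-0-000, -00-00, -11010, 00100-, 010001, 1-01-0, 1-1011, 10-110, 100-0-}

9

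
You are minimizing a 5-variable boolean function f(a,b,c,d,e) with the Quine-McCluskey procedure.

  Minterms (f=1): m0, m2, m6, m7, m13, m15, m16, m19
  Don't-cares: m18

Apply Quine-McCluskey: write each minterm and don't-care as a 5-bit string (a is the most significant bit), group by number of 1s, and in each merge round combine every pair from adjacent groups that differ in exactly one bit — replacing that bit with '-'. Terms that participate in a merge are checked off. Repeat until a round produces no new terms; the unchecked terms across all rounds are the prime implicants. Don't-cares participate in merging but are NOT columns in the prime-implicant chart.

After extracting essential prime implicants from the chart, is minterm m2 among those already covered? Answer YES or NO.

YES

Round 0: 00000✓ 00010✓ 00110✓ 00111✓ 01101✓ 01111✓ 10000✓ 10010✓ 10011✓
Round 1: -0000✓ -0010✓ 0-111 00-10 000-0✓ 0011- 011-1 100-0✓ 1001-
Round 2: -00-0
PIs = {-00-0, 0-111, 00-10, 0011-, 011-1, 1001-}
Coverage chart:
  m0: -00-0 ←essential
  m2: -00-0,00-10
  m6: 00-10,0011-
  m7: 0-111,0011-
  m13: 011-1 ←essential
  m15: 0-111,011-1
  m16: -00-0 ←essential
  m19: 1001- ←essential
Essential: -00-0, 011-1, 1001-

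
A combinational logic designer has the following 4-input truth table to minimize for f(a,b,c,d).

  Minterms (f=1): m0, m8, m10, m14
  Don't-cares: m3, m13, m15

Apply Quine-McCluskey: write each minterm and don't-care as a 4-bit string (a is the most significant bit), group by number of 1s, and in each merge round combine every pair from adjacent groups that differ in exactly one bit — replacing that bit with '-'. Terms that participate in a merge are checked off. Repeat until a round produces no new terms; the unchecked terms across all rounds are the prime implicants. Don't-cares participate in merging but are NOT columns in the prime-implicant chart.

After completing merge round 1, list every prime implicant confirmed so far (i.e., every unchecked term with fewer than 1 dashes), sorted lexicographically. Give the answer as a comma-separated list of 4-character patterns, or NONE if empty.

0011

Round 0: 0000✓ 0011 1000✓ 1010✓ 1101✓ 1110✓ 1111✓
Round 1: -000 1-10 10-0 11-1 111-
PIs = {-000, 0011, 1-10, 10-0, 11-1, 111-}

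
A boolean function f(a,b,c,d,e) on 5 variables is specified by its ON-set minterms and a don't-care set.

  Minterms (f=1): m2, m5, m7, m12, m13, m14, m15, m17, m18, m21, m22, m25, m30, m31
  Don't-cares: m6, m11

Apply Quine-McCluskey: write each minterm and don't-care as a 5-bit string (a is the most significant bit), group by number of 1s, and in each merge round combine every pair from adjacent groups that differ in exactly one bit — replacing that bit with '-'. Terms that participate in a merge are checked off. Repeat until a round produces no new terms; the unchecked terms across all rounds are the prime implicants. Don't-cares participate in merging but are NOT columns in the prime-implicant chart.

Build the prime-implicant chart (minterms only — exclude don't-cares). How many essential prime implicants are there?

size-2^0 implicants → 00010(✓)  00101(✓)  00110(✓)  00111(✓)  01011(✓)  01100(✓)  01101(✓)  01110(✓)  01111(✓)  10001(✓)  10010(✓)  10101(✓)  10110(✓)  11001(✓)  11110(✓)  11111(✓)
size-2^1 implicants → -0010(✓)  -0101  -0110(✓)  -1110(✓)  -1111(✓)  0-101(✓)  0-110(✓)  0-111(✓)  00-10(✓)  001-1(✓)  0011-(✓)  01-11  011-0(✓)  011-1(✓)  0110-(✓)  0111-(✓)  1-001  1-110(✓)  10-01  10-10(✓)  1111-(✓)
size-2^2 implicants → --110  -0-10  -111-  0-1-1  0-11-  011--
Unchecked terms (primes): --110, -0-10, -0101, -111-, 0-1-1, 0-11-, 01-11, 011--, 1-001, 10-01
Minterm coverage:
  m2 ⊆ -0-10 [E]
  m5 ⊆ -0101,0-1-1
  m7 ⊆ 0-1-1,0-11-
  m12 ⊆ 011-- [E]
  m13 ⊆ 0-1-1,011--
  m14 ⊆ --110,-111-,0-11-,011--
  m15 ⊆ -111-,0-1-1,0-11-,01-11,011--
  m17 ⊆ 1-001,10-01
  m18 ⊆ -0-10 [E]
  m21 ⊆ -0101,10-01
  m22 ⊆ --110,-0-10
  m25 ⊆ 1-001 [E]
  m30 ⊆ --110,-111-
  m31 ⊆ -111- [E]
E = {-0-10, -111-, 011--, 1-001}

4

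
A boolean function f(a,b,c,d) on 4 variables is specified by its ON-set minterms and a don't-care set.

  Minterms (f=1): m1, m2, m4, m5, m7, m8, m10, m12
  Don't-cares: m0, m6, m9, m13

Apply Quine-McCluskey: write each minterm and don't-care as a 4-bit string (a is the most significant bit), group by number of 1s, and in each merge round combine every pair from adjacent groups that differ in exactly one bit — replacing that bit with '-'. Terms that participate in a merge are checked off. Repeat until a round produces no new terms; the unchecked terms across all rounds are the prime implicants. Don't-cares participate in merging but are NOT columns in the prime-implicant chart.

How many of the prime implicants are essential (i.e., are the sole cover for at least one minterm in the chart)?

[col 0] 0000*, 0001*, 0010*, 0100*, 0101*, 0110*, 0111*, 1000*, 1001*, 1010*, 1100*, 1101*
[col 1] -000*, -001*, -010*, -100*, -101*, 0-00*, 0-01*, 0-10*, 00-0*, 000-*, 01-0*, 01-1*, 010-*, 011-*, 1-00*, 1-01*, 10-0*, 100-*, 110-*
[col 2] --00*, --01*, -0-0, -00-*, -10-*, 0--0, 0-0-*, 01--, 1-0-*
[col 3] --0-
Prime implicants: --0-, -0-0, 0--0, 01--
PI chart (minterm → PIs covering it):
  1 | --0-  (sole → essential)
  2 | -0-0,0--0
  4 | --0-,0--0,01--
  5 | --0-,01--
  7 | 01--  (sole → essential)
  8 | --0-,-0-0
  10 | -0-0  (sole → essential)
  12 | --0-  (sole → essential)
Essential prime implicants: --0-, -0-0, 01--

3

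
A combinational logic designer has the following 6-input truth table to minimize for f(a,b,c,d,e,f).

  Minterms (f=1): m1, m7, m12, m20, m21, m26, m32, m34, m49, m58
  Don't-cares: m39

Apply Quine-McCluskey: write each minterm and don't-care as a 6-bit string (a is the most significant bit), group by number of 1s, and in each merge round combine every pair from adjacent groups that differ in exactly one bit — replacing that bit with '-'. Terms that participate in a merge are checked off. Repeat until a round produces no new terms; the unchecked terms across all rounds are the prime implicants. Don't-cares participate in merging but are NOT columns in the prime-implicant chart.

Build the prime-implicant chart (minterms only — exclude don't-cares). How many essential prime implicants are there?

Round 0: 000001 000111✓ 001100 010100✓ 010101✓ 011010✓ 100000✓ 100010✓ 100111✓ 110001 111010✓
Round 1: -00111 -11010 01010- 1000-0
PIs = {-00111, -11010, 000001, 001100, 01010-, 1000-0, 110001}
Coverage chart:
  m1: 000001 ←essential
  m7: -00111 ←essential
  m12: 001100 ←essential
  m20: 01010- ←essential
  m21: 01010- ←essential
  m26: -11010 ←essential
  m32: 1000-0 ←essential
  m34: 1000-0 ←essential
  m49: 110001 ←essential
  m58: -11010 ←essential
Essential: -00111, -11010, 000001, 001100, 01010-, 1000-0, 110001

7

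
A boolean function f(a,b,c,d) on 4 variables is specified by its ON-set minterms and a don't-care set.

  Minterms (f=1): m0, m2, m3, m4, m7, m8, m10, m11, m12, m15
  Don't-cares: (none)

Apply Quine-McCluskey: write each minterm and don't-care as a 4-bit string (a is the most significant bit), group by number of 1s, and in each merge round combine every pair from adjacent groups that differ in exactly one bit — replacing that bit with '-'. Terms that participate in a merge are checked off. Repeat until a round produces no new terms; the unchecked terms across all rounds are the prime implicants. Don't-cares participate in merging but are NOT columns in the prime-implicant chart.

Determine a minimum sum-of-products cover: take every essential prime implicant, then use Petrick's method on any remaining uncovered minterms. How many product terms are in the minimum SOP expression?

Round 0: 0000✓ 0010✓ 0011✓ 0100✓ 0111✓ 1000✓ 1010✓ 1011✓ 1100✓ 1111✓
Round 1: -000✓ -010✓ -011✓ -100✓ -111✓ 0-00✓ 0-11✓ 00-0✓ 001-✓ 1-00✓ 1-11✓ 10-0✓ 101-✓
Round 2: --00 --11 -0-0 -01-
PIs = {--00, --11, -0-0, -01-}
Coverage chart:
  m0: --00,-0-0
  m2: -0-0,-01-
  m3: --11,-01-
  m4: --00 ←essential
  m7: --11 ←essential
  m8: --00,-0-0
  m10: -0-0,-01-
  m11: --11,-01-
  m12: --00 ←essential
  m15: --11 ←essential
Essential: --00, --11
Petrick residual → -0-0
Min cover (3 terms): c'd' + cd + b'd'

3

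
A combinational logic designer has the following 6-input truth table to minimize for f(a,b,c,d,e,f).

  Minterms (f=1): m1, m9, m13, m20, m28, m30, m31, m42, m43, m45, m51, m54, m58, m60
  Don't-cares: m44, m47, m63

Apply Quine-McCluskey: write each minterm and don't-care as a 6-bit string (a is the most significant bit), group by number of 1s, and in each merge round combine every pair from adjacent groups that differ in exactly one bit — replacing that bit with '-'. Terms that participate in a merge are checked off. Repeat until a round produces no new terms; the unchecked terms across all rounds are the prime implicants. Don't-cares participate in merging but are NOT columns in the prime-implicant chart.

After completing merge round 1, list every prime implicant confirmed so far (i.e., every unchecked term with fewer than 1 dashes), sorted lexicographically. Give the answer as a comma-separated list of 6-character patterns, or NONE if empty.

Round 0: 000001✓ 001001✓ 001101✓ 010100✓ 011100✓ 011110✓ 011111✓ 101010✓ 101011✓ 101100✓ 101101✓ 101111✓ 110011 110110 111010✓ 111100✓ 111111✓
Round 1: -01101 -11100 -11111 00-001 001-01 01-100 0111-0 01111- 1-1010 1-1100 1-1111 101-11 10101- 1011-1 10110-
PIs = {-01101, -11100, -11111, 00-001, 001-01, 01-100, 0111-0, 01111-, 1-1010, 1-1100, 1-1111, 101-11, 10101-, 1011-1, 10110-, 110011, 110110}

110011, 110110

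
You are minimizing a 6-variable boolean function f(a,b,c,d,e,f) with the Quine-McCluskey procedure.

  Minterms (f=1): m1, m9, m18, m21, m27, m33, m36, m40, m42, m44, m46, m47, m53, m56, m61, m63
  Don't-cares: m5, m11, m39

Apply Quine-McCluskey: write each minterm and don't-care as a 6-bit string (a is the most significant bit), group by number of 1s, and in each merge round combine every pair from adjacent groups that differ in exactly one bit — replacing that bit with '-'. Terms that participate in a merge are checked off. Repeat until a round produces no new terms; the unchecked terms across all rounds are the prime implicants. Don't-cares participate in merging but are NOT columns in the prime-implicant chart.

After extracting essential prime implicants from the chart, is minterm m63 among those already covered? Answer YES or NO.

NO

[col 0] 000001*, 000101*, 001001*, 001011*, 010010, 010101*, 011011*, 100001*, 100100*, 100111*, 101000*, 101010*, 101100*, 101110*, 101111*, 110101*, 111000*, 111101*, 111111*
[col 1] -00001, -10101, 0-0101, 0-1011, 00-001, 000-01, 0010-1, 1-1000, 1-1111, 10-100, 10-111, 101-00*, 101-10*, 1010-0*, 1011-0*, 10111-, 11-101, 1111-1
[col 2] 101--0
Prime implicants: -00001, -10101, 0-0101, 0-1011, 00-001, 000-01, 0010-1, 010010, 1-1000, 1-1111, 10-100, 10-111, 101--0, 10111-, 11-101, 1111-1
PI chart (minterm → PIs covering it):
  1 | -00001,00-001,000-01
  9 | 00-001,0010-1
  18 | 010010  (sole → essential)
  21 | -10101,0-0101
  27 | 0-1011  (sole → essential)
  33 | -00001  (sole → essential)
  36 | 10-100  (sole → essential)
  40 | 1-1000,101--0
  42 | 101--0  (sole → essential)
  44 | 10-100,101--0
  46 | 101--0,10111-
  47 | 1-1111,10-111,10111-
  53 | -10101,11-101
  56 | 1-1000  (sole → essential)
  61 | 11-101,1111-1
  63 | 1-1111,1111-1
Essential prime implicants: -00001, 0-1011, 010010, 1-1000, 10-100, 101--0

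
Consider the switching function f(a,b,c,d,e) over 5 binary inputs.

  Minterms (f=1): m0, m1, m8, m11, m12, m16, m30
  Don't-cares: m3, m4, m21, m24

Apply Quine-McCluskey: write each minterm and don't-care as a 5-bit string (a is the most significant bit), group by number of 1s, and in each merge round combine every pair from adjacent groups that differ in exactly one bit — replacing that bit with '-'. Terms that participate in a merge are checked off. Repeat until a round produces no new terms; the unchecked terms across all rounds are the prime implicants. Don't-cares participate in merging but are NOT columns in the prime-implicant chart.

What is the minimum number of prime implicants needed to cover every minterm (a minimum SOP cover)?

5

Round 0: 00000✓ 00001✓ 00011✓ 00100✓ 01000✓ 01011✓ 01100✓ 10000✓ 10101 11000✓ 11110
Round 1: -0000✓ -1000✓ 0-000✓ 0-011 0-100✓ 00-00✓ 000-1 0000- 01-00✓ 1-000✓
Round 2: --000 0--00
PIs = {--000, 0--00, 0-011, 000-1, 0000-, 10101, 11110}
Coverage chart:
  m0: --000,0--00,0000-
  m1: 000-1,0000-
  m8: --000,0--00
  m11: 0-011 ←essential
  m12: 0--00 ←essential
  m16: --000 ←essential
  m30: 11110 ←essential
Essential: --000, 0--00, 0-011, 11110
Petrick residual → 000-1
Min cover (5 terms): c'd'e' + a'd'e' + a'c'de + a'b'c'e + abcde'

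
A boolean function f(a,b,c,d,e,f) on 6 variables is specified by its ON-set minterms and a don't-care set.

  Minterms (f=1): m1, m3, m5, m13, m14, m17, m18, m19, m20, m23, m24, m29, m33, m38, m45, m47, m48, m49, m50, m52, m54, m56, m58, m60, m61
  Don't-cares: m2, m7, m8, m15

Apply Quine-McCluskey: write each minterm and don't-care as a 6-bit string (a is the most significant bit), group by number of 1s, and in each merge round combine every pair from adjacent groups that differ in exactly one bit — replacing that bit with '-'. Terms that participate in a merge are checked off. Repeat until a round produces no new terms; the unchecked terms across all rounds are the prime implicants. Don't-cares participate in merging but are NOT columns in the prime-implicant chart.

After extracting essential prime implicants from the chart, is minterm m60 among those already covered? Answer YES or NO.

Round 0: 000001✓ 000010✓ 000011✓ 000101✓ 000111✓ 001000✓ 001101✓ 001110✓ 001111✓ 010001✓ 010010✓ 010011✓ 010100✓ 010111✓ 011000✓ 011101✓ 100001✓ 100110✓ 101101✓ 101111✓ 110000✓ 110001✓ 110010✓ 110100✓ 110110✓ 111000✓ 111010✓ 111100✓ 111101✓
Round 1: -00001✓ -01101✓ -01111✓ -10001✓ -10010 -10100 -11000 -11101✓ 0-0001✓ 0-0010✓ 0-0011✓ 0-0111✓ 0-1000 0-1101✓ 00-101✓ 00-111✓ 000-01✓ 000-11✓ 0000-1✓ 00001-✓ 0001-1✓ 0011-1✓ 00111- 010-11✓ 0100-1✓ 01001-✓ 1-0001✓ 1-0110 1-1101✓ 1011-1✓ 11-000✓ 11-010✓ 11-100✓ 110-00✓ 110-10✓ 1100-0✓ 11000- 1101-0✓ 111-00✓ 1110-0✓ 11110-
Round 2: --0001 --1101 -011-1 0-0-11 0-00-1 0-001- 00-1-1 000--1 11--00 11-0-0 110--0
PIs = {--0001, --1101, -011-1, -10010, -10100, -11000, 0-0-11, 0-00-1, 0-001-, 0-1000, 00-1-1, 000--1, 00111-, 1-0110, 11--00, 11-0-0, 110--0, 11000-, 11110-}
Coverage chart:
  m1: --0001,0-00-1,000--1
  m3: 0-0-11,0-00-1,0-001-,000--1
  m5: 00-1-1,000--1
  m13: --1101,-011-1,00-1-1
  m14: 00111- ←essential
  m17: --0001,0-00-1
  m18: -10010,0-001-
  m19: 0-0-11,0-00-1,0-001-
  m20: -10100 ←essential
  m23: 0-0-11 ←essential
  m24: -11000,0-1000
  m29: --1101 ←essential
  m33: --0001 ←essential
  m38: 1-0110 ←essential
  m45: --1101,-011-1
  m47: -011-1 ←essential
  m48: 11--00,11-0-0,110--0,11000-
  m49: --0001,11000-
  m50: -10010,11-0-0,110--0
  m52: -10100,11--00,110--0
  m54: 1-0110,110--0
  m56: -11000,11--00,11-0-0
  m58: 11-0-0 ←essential
  m60: 11--00,11110-
  m61: --1101,11110-
Essential: --0001, --1101, -011-1, -10100, 0-0-11, 00111-, 1-0110, 11-0-0

NO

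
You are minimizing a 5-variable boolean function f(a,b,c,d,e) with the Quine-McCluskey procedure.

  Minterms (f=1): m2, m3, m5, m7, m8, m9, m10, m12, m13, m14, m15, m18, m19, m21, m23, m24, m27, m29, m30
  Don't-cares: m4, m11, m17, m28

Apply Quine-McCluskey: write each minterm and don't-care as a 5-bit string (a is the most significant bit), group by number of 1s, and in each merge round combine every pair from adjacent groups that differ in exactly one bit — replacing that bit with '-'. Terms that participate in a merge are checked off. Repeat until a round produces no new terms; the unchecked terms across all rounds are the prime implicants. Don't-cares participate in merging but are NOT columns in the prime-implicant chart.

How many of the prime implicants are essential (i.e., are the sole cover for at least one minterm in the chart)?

[col 0] 00010*, 00011*, 00100*, 00101*, 00111*, 01000*, 01001*, 01010*, 01011*, 01100*, 01101*, 01110*, 01111*, 10001*, 10010*, 10011*, 10101*, 10111*, 11000*, 11011*, 11100*, 11101*, 11110*
[col 1] -0010*, -0011*, -0101*, -0111*, -1000*, -1011*, -1100*, -1101*, -1110*, 0-010*, 0-011*, 0-100*, 0-101*, 0-111*, 00-11*, 0001-*, 001-1*, 0010-*, 01-00*, 01-01*, 01-10*, 01-11*, 010-0*, 010-1*, 0100-*, 0101-*, 011-0*, 011-1*, 0110-*, 0111-*, 1-011*, 1-101*, 10-01*, 10-11*, 100-1*, 1001-*, 101-1*, 11-00*, 111-0*, 1110-*
[col 2] --011, --101, -0-11, -001-, -01-1, -1-00, -11-0, -110-, 0--11, 0-01-, 0-1-1, 0-10-, 01--0*, 01--1*, 01-0-*, 01-1-*, 010--*, 011--*, 10--1
[col 3] 01---
Prime implicants: --011, --101, -0-11, -001-, -01-1, -1-00, -11-0, -110-, 0--11, 0-01-, 0-1-1, 0-10-, 01---, 10--1
PI chart (minterm → PIs covering it):
  2 | -001-,0-01-
  3 | --011,-0-11,-001-,0--11,0-01-
  5 | --101,-01-1,0-1-1,0-10-
  7 | -0-11,-01-1,0--11,0-1-1
  8 | -1-00,01---
  9 | 01---  (sole → essential)
  10 | 0-01-,01---
  12 | -1-00,-11-0,-110-,0-10-,01---
  13 | --101,-110-,0-1-1,0-10-,01---
  14 | -11-0,01---
  15 | 0--11,0-1-1,01---
  18 | -001-  (sole → essential)
  19 | --011,-0-11,-001-,10--1
  21 | --101,-01-1,10--1
  23 | -0-11,-01-1,10--1
  24 | -1-00  (sole → essential)
  27 | --011  (sole → essential)
  29 | --101,-110-
  30 | -11-0  (sole → essential)
Essential prime implicants: --011, -001-, -1-00, -11-0, 01---

5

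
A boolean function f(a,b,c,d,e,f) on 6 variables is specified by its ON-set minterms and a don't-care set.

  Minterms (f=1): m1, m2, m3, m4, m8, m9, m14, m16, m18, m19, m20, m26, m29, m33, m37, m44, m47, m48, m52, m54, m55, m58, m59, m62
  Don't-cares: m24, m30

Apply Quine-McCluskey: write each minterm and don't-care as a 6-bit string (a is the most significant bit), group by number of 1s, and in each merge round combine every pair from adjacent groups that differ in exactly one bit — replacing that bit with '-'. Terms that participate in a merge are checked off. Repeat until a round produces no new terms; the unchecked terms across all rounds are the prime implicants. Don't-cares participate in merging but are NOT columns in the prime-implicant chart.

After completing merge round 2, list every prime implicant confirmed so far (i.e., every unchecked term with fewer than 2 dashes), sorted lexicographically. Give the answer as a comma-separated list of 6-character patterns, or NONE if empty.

-00001, 0-0100, 0-1000, 0-1110, 00-001, 0000-1, 00100-, 011101, 100-01, 101100, 101111, 11-110, 1101-0, 11011-, 11101-

[col 0] 000001*, 000010*, 000011*, 000100*, 001000*, 001001*, 001110*, 010000*, 010010*, 010011*, 010100*, 011000*, 011010*, 011101, 011110*, 100001*, 100101*, 101100, 101111, 110000*, 110100*, 110110*, 110111*, 111010*, 111011*, 111110*
[col 1] -00001, -10000*, -10100*, -11010*, -11110*, 0-0010*, 0-0011*, 0-0100, 0-1000, 0-1110, 00-001, 0000-1, 00001-*, 00100-, 01-000*, 01-010*, 010-00*, 0100-0*, 01001-*, 011-10*, 0110-0*, 100-01, 11-110, 110-00*, 1101-0, 11011-, 111-10*, 11101-
[col 2] -10-00, -11-10, 0-001-, 01-0-0
Prime implicants: -00001, -10-00, -11-10, 0-001-, 0-0100, 0-1000, 0-1110, 00-001, 0000-1, 00100-, 01-0-0, 011101, 100-01, 101100, 101111, 11-110, 1101-0, 11011-, 11101-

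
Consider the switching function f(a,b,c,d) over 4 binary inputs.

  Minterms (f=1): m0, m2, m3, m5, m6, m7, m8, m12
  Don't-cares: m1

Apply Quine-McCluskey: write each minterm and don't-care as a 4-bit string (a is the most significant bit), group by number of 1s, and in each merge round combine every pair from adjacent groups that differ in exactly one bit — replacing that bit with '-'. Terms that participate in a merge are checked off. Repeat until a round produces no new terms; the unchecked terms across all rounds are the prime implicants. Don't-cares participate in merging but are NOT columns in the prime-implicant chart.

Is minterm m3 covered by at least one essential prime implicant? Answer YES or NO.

Round 0: 0000✓ 0001✓ 0010✓ 0011✓ 0101✓ 0110✓ 0111✓ 1000✓ 1100✓
Round 1: -000 0-01✓ 0-10✓ 0-11✓ 00-0✓ 00-1✓ 000-✓ 001-✓ 01-1✓ 011-✓ 1-00
Round 2: 0--1 0-1- 00--
PIs = {-000, 0--1, 0-1-, 00--, 1-00}
Coverage chart:
  m0: -000,00--
  m2: 0-1-,00--
  m3: 0--1,0-1-,00--
  m5: 0--1 ←essential
  m6: 0-1- ←essential
  m7: 0--1,0-1-
  m8: -000,1-00
  m12: 1-00 ←essential
Essential: 0--1, 0-1-, 1-00

YES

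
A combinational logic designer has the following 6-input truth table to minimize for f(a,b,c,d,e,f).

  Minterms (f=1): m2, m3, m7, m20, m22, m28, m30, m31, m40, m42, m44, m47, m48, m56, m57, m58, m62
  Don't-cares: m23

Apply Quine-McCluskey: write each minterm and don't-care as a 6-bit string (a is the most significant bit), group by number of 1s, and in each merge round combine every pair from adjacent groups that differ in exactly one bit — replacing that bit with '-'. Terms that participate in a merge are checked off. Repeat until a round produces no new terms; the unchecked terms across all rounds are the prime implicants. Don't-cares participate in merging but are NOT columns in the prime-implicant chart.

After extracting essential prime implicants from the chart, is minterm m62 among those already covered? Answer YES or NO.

Round 0: 000010✓ 000011✓ 000111✓ 010100✓ 010110✓ 010111✓ 011100✓ 011110✓ 011111✓ 101000✓ 101010✓ 101100✓ 101111 110000✓ 111000✓ 111001✓ 111010✓ 111110✓
Round 1: -11110 0-0111 000-11 00001- 01-100✓ 01-110✓ 01-111✓ 0101-0✓ 01011-✓ 0111-0✓ 01111-✓ 1-1000✓ 1-1010✓ 101-00 1010-0✓ 11-000 111-10 1110-0✓ 11100-
Round 2: 01-1-0 01-11- 1-10-0
PIs = {-11110, 0-0111, 000-11, 00001-, 01-1-0, 01-11-, 1-10-0, 101-00, 101111, 11-000, 111-10, 11100-}
Coverage chart:
  m2: 00001- ←essential
  m3: 000-11,00001-
  m7: 0-0111,000-11
  m20: 01-1-0 ←essential
  m22: 01-1-0,01-11-
  m28: 01-1-0 ←essential
  m30: -11110,01-1-0,01-11-
  m31: 01-11- ←essential
  m40: 1-10-0,101-00
  m42: 1-10-0 ←essential
  m44: 101-00 ←essential
  m47: 101111 ←essential
  m48: 11-000 ←essential
  m56: 1-10-0,11-000,11100-
  m57: 11100- ←essential
  m58: 1-10-0,111-10
  m62: -11110,111-10
Essential: 00001-, 01-1-0, 01-11-, 1-10-0, 101-00, 101111, 11-000, 11100-

NO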